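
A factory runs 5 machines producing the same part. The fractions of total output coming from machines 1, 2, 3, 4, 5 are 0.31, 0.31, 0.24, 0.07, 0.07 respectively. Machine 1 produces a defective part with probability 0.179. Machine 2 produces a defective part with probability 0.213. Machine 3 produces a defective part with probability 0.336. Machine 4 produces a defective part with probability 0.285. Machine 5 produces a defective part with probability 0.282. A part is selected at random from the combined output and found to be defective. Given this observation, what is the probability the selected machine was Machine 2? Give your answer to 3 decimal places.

Posterior probability ≈ 0.273

Tabulate prior·likelihood by source: [1] prior 0.31, lik 0.179, product 0.05549; [2] prior 0.31, lik 0.213, product 0.06603; [3] prior 0.24, lik 0.336, product 0.08064; [4] prior 0.07, lik 0.285, product 0.01995; [5] prior 0.07, lik 0.282, product 0.01974.
Normalizing constant = 0.24185; the posterior for Machine 2 is its product over the sum, 0.06603/0.24185 = 0.273.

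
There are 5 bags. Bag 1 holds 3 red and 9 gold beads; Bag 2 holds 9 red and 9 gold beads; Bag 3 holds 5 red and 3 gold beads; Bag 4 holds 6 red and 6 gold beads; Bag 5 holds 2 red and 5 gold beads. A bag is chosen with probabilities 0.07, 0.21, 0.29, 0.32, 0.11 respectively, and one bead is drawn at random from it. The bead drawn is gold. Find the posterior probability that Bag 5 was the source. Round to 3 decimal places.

Posterior probability ≈ 0.156

P(gold|Bag 1) = 0.75; P(gold|Bag 2) = 0.5; P(gold|Bag 3) = 0.375; P(gold|Bag 4) = 0.5; P(gold|Bag 5) = 0.7143.
Prior × likelihood for each source: 0.07·0.75=0.05250, 0.21·0.5=0.1050, 0.29·0.375=0.1087, 0.32·0.5=0.1600, 0.11·0.7143=0.07857. Summing gives P(gold) = 0.50482.
P(Bag 5 | gold) = 0.07857 / 0.50482 = 0.156.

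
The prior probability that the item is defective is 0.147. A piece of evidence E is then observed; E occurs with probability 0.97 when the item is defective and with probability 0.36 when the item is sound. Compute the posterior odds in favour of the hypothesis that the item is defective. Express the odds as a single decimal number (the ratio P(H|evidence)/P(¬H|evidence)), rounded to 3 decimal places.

Posterior odds ≈ 0.464

Prior odds = 0.147/(1−0.147) = 0.17233.
Likelihood ratio for E = 0.97/0.36 = 2.6944.
Posterior odds = prior odds × LR = 0.46434.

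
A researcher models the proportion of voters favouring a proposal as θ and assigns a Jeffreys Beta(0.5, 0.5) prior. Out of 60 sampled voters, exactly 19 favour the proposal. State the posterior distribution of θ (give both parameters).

Posterior: Beta(19.5, 41.5)

Observing 19 successes and 41 failures updates Beta(0.5, 0.5) by adding the success and failure counts to the two shape parameters: α = 0.5+19 = 19.5, β = 0.5+41 = 41.5.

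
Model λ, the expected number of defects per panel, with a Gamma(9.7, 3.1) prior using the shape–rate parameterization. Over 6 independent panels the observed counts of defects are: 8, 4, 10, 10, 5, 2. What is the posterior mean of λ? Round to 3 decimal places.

Total count ∑xᵢ = 39 over n = 6 panels.
Gamma is conjugate to the Poisson likelihood: posterior is Gamma(shape = 9.7+39 = 48.7, rate = 3.1+6 = 9.1).
Posterior mean = shape/rate = 48.7/9.1 = 5.352.

Posterior mean ≈ 5.352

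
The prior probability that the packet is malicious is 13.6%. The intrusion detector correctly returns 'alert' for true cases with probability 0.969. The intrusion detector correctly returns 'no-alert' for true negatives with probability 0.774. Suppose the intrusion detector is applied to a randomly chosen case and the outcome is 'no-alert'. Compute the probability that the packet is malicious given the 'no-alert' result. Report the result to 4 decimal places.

P(H | E) ≈ 0.0063

Write H for 'the packet is malicious'. Prior odds H:¬H = 0.136/0.864 = 0.15741. For the 'no-alert' outcome, the likelihood ratio is 0.031/0.774 = 0.040052.
Posterior odds = 0.15741 × 0.040052 = 0.0063044, so P(H|E) = 0.0063044/(1+0.0063044) = 0.0063.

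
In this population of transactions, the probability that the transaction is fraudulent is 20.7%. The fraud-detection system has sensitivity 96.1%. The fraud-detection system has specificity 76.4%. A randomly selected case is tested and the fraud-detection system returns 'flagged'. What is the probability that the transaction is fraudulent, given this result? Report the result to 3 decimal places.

Write H for 'the transaction is fraudulent'. Prior odds H:¬H = 0.207/0.793 = 0.26103. For the 'flagged' outcome, the likelihood ratio is 0.961/0.236 = 4.0720.
Posterior odds = 0.26103 × 4.0720 = 1.0629, so P(H|E) = 1.0629/(1+1.0629) = 0.515.

P(H | E) ≈ 0.515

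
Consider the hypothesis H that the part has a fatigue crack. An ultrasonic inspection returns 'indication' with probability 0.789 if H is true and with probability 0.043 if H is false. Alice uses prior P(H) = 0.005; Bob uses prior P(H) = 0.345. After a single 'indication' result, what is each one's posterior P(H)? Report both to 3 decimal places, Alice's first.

The likelihood ratio for an 'indication' result is 0.789/0.043 = 18.349.
Alice: prior odds 0.005/0.995 = 0.0050251; posterior odds 0.092205; posterior probability 0.084.
Bob: prior odds 0.345/0.655 = 0.52672; posterior odds 9.6647; posterior probability 0.906.

Alice: 0.084; Bob: 0.906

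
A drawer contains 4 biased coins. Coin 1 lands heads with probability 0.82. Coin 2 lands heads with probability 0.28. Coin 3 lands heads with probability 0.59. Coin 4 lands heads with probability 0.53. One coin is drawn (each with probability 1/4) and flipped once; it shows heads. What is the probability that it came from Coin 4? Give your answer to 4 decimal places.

Posterior probability ≈ 0.2387

P(heads|C1) = 0.82; P(heads|C2) = 0.28; P(heads|C3) = 0.59; P(heads|C4) = 0.53.
Prior × likelihood for each source: 0.25·0.82=0.2050, 0.25·0.28=0.07000, 0.25·0.59=0.1475, 0.25·0.53=0.1325. Summing gives P(heads) = 0.55500.
P(Coin 4 | heads) = 0.1325 / 0.55500 = 0.2387.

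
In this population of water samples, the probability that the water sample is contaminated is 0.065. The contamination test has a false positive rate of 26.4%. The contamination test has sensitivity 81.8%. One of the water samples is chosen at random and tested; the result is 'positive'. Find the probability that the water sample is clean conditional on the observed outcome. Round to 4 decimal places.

Let H be the event that the water sample is contaminated. P(H) = 0.065, so P(¬H) = 0.935. With E the 'positive' result, P(E|H) = 0.818 and P(E|¬H) = 0.264.
P(E) = 0.818·0.065 + 0.264·0.935 = 0.053170 + 0.24684 = 0.30001.
By Bayes' theorem, P(H|E) = 0.053170 / 0.30001 = 0.1772. Hence P(¬H|E) = 1 − 0.1772 = 0.8228.

P(¬H | E) ≈ 0.8228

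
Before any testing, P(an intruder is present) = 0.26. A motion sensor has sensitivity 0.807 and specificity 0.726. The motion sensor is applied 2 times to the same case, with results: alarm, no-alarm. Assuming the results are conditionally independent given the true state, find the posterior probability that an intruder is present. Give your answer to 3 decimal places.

Posterior P(H) ≈ 0.216

Let H be the event that an intruder is present; start with P(H) = 0.26. P('alarm'|H) = 0.807, P('alarm'|¬H) = 0.274.
Update on result 1 ('alarm'): P(H) ← 0.807·0.2600 / (0.807·0.2600 + 0.274·0.7400) = 0.20982/0.41258 = 0.5086.
Update on result 2 ('no-alarm'): P(H) ← 0.193·0.5086 / (0.193·0.5086 + 0.726·0.4914) = 0.098151/0.45494 = 0.2157.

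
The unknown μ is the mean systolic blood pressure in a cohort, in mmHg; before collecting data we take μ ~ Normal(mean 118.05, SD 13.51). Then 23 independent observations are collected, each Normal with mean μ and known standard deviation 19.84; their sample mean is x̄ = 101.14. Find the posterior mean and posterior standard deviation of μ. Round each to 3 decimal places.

Posterior mean ≈ 102.590; posterior SD ≈ 3.956

With known σ, the Normal prior is conjugate. Weight on the data is w = (n/σ²)/(n/σ² + 1/τ₀²) = 0.0584312/(0.0584312+0.00547885) = 0.91427.
Posterior mean = w·x̄ + (1−w)·μ₀ = 0.91427·101.14 + 0.085728·118.05 = 102.590. Posterior variance = 1/(0.0584312+0.00547885) = 15.6470, so SD = 3.956.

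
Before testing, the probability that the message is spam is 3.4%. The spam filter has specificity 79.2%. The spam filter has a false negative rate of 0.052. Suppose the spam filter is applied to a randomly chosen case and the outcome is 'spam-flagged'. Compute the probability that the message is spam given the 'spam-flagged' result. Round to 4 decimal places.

P(H | E) ≈ 0.1382

Let H be the event that the message is spam. P(H) = 0.034, so P(¬H) = 0.966. With E the 'spam-flagged' result, P(E|H) = 0.948 and P(E|¬H) = 0.208.
P(E) = 0.948·0.034 + 0.208·0.966 = 0.032232 + 0.20093 = 0.23316.
By Bayes' theorem, P(H|E) = 0.032232 / 0.23316 = 0.1382.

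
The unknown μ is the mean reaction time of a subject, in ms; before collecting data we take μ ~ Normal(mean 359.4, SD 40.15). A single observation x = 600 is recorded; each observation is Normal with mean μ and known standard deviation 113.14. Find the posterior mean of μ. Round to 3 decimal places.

Posterior mean ≈ 386.311

Prior precision 1/τ₀² = 1/40.15² = 0.00062034; data precision n/σ² = 1/113.14² = 0.00007812.
Posterior precision = 0.00062034 + 0.00007812 = 0.00069846.
Posterior mean = (0.00062034·359.4 + 0.00007812·600) / 0.00069846 = 386.311.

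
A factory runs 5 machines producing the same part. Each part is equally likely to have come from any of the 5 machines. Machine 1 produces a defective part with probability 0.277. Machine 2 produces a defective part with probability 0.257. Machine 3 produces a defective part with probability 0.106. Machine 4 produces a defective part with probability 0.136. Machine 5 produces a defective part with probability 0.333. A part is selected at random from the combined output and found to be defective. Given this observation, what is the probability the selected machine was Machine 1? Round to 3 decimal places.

Posterior probability ≈ 0.250

P(defective|M1) = 0.277; P(defective|M2) = 0.257; P(defective|M3) = 0.106; P(defective|M4) = 0.136; P(defective|M5) = 0.333.
Prior × likelihood for each source: 0.2·0.277=0.05540, 0.2·0.257=0.05140, 0.2·0.106=0.02120, 0.2·0.136=0.02720, 0.2·0.333=0.06660. Summing gives P(defective) = 0.22180.
P(Machine 1 | defective) = 0.05540 / 0.22180 = 0.250.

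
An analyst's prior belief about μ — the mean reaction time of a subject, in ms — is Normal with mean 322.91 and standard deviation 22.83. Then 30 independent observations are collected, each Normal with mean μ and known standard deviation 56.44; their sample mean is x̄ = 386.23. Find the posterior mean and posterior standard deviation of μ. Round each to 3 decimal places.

Posterior mean ≈ 375.513; posterior SD ≈ 9.392

With known σ, the Normal prior is conjugate. Weight on the data is w = (n/σ²)/(n/σ² + 1/τ₀²) = 0.00941775/(0.00941775+0.00191862) = 0.83076.
Posterior mean = w·x̄ + (1−w)·μ₀ = 0.83076·386.23 + 0.16924·322.91 = 375.513. Posterior variance = 1/(0.00941775+0.00191862) = 88.2117, so SD = 9.392.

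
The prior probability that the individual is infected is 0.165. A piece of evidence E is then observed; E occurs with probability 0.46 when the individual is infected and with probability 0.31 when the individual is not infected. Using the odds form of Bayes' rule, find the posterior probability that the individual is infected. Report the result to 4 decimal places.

Prior odds = 0.165/(1−0.165) = 0.19760.
Likelihood ratio for E = 0.46/0.31 = 1.4839.
Posterior odds = prior odds × LR = 0.29322.
Posterior probability = odds/(1+odds) = 0.29322/1.2932 = 0.2267.

Posterior probability ≈ 0.2267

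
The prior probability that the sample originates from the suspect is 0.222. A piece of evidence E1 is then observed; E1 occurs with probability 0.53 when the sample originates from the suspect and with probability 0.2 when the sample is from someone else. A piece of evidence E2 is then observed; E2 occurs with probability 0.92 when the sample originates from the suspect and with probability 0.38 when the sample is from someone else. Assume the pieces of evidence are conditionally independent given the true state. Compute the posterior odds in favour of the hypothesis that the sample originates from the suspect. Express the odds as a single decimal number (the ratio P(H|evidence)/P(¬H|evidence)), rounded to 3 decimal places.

Posterior odds ≈ 1.831

Prior odds = 0.222/(1−0.222) = 0.28535. In log-odds, ln(0.28535) = -1.2540.
Add log likelihood ratios: ln(2.6500) + ln(2.4211) = 1.8588.
Posterior log-odds = 0.60471, so posterior odds = exp(0.60471) = 1.8307.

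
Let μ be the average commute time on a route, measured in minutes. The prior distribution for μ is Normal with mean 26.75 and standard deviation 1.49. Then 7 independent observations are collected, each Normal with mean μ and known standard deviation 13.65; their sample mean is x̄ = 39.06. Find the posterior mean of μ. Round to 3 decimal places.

Posterior mean ≈ 27.698

With known σ, the Normal prior is conjugate. Weight on the data is w = (n/σ²)/(n/σ² + 1/τ₀²) = 0.0375693/(0.0375693+0.450430) = 0.076986.
Posterior mean = w·x̄ + (1−w)·μ₀ = 0.076986·39.06 + 0.92301·26.75 = 27.698.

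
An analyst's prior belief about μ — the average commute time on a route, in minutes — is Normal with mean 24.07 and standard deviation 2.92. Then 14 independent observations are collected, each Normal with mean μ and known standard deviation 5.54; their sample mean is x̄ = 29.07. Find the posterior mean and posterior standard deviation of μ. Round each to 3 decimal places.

Posterior mean ≈ 28.047; posterior SD ≈ 1.321

Prior precision 1/τ₀² = 1/2.92² = 0.117283; data precision n/σ² = 14/5.54² = 0.456151.
Posterior precision = 0.117283 + 0.456151 = 0.573434, giving posterior SD = 1/√0.573434 = 1.321.
Posterior mean = (0.117283·24.07 + 0.456151·29.07) / 0.573434 = 28.047.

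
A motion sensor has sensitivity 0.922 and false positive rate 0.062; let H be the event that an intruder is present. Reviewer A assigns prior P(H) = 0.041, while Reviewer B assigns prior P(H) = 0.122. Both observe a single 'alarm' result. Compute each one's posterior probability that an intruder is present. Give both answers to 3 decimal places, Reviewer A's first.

P('+'|H) = 0.922, P('+'|¬H) = 0.062.
Reviewer A: numerator 0.922·0.041 = 0.037802; evidence = 0.037802+0.062·0.959 = 0.097260; posterior = 0.389.
Reviewer B: numerator 0.922·0.122 = 0.11248; evidence = 0.11248+0.062·0.878 = 0.16692; posterior = 0.674.

Reviewer A: 0.389; Reviewer B: 0.674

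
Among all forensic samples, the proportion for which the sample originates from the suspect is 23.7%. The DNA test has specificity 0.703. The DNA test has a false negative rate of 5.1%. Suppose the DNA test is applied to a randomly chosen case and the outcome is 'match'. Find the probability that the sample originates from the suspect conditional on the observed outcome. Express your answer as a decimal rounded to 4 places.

P(H | E) ≈ 0.4981

Write H for 'the sample originates from the suspect'. Prior odds H:¬H = 0.237/0.763 = 0.31062. For the 'match' outcome, the likelihood ratio is 0.949/0.297 = 3.1953.
Posterior odds = 0.31062 × 3.1953 = 0.99251, so P(H|E) = 0.99251/(1+0.99251) = 0.4981.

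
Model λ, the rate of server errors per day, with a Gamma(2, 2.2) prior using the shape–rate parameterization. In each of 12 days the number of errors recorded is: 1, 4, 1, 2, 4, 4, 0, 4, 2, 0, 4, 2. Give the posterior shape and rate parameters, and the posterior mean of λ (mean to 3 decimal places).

The Poisson likelihood adds the total count to the shape and the number of exposure periods to the rate. Here ∑xᵢ = 28 and n = 12, so shape 2→30 and rate 2.2→14.2.
E[λ | data] = 30/14.2 = 2.113.

Posterior: Gamma(shape=30, rate=14.2); mean ≈ 2.113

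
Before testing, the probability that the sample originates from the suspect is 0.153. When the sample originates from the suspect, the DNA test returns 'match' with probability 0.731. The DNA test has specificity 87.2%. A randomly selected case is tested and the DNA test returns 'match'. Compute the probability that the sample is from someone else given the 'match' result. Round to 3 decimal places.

P(¬H | E) ≈ 0.492

Write H for 'the sample originates from the suspect'. Prior odds H:¬H = 0.153/0.847 = 0.18064. For the 'match' outcome, the likelihood ratio is 0.731/0.128 = 5.7109.
Posterior odds = 0.18064 × 5.7109 = 1.0316, so P(H|E) = 1.0316/(1+1.0316) = 0.508. Then P(¬H|E) = 1 − 0.508 = 0.492.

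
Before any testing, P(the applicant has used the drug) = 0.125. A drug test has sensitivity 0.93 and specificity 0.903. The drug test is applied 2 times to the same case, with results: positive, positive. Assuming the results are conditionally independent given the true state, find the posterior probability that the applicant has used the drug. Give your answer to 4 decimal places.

Posterior P(H) ≈ 0.9292

Let H be the event that the applicant has used the drug; start with P(H) = 0.125. P('positive'|H) = 0.93, P('positive'|¬H) = 0.097.
Update on result 1 ('positive'): P(H) ← 0.93·0.1250 / (0.93·0.1250 + 0.097·0.8750) = 0.11625/0.20112 = 0.5780.
Update on result 2 ('positive'): P(H) ← 0.93·0.5780 / (0.93·0.5780 + 0.097·0.4220) = 0.53754/0.57847 = 0.9292.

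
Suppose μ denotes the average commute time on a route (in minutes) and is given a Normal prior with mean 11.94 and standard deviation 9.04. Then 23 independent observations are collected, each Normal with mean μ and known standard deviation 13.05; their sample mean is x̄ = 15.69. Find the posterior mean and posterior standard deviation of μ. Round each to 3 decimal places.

Posterior mean ≈ 15.378; posterior SD ≈ 2.606

Prior precision 1/τ₀² = 1/9.04² = 0.0122367; data precision n/σ² = 23/13.05² = 0.135054.
Posterior precision = 0.0122367 + 0.135054 = 0.147290, giving posterior SD = 1/√0.147290 = 2.606.
Posterior mean = (0.0122367·11.94 + 0.135054·15.69) / 0.147290 = 15.378.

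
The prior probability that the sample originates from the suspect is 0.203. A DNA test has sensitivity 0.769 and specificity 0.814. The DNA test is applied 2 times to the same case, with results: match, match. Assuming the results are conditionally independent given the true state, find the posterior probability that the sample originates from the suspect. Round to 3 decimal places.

Posterior P(H) ≈ 0.813

With H the event that the sample originates from the suspect, the joint likelihood of the observed sequence is P(data|H) = 0.769·0.769 = 0.59136 and P(data|¬H) = 0.186·0.186 = 0.034596.
Bayes: P(H|data) = 0.203·0.59136 / (0.203·0.59136 + 0.797·0.034596) = 0.12005/0.14762 = 0.8132.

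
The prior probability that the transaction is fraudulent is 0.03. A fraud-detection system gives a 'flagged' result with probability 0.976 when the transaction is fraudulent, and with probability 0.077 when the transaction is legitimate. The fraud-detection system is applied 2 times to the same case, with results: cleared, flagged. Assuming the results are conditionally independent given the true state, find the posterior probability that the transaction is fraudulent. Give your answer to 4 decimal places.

Let H be the event that the transaction is fraudulent; start with P(H) = 0.03. P('flagged'|H) = 0.976, P('flagged'|¬H) = 0.077.
Update on result 1 ('cleared'): P(H) ← 0.024·0.0300 / (0.024·0.0300 + 0.923·0.9700) = 0.00072000/0.89603 = 0.0008.
Update on result 2 ('flagged'): P(H) ← 0.976·0.0008 / (0.976·0.0008 + 0.077·0.9992) = 0.00078426/0.077722 = 0.0101.

Posterior P(H) ≈ 0.0101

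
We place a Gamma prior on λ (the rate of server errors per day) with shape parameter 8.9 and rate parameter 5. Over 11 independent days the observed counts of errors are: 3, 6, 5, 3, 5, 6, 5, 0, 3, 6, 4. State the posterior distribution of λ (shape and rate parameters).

Posterior: Gamma(shape=54.9, rate=16)

Total count ∑xᵢ = 46 over n = 11 days.
Gamma is conjugate to the Poisson likelihood: posterior is Gamma(shape = 8.9+46 = 54.9, rate = 5+11 = 16).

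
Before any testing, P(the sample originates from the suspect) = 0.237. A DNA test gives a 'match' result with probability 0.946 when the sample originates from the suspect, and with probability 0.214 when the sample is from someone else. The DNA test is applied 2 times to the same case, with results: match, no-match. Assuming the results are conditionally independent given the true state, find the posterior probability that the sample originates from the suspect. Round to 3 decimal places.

Let H be the event that the sample originates from the suspect; start with P(H) = 0.237. P('match'|H) = 0.946, P('match'|¬H) = 0.214.
Update on result 1 ('match'): P(H) ← 0.946·0.2370 / (0.946·0.2370 + 0.214·0.7630) = 0.22420/0.38748 = 0.5786.
Update on result 2 ('no-match'): P(H) ← 0.054·0.5786 / (0.054·0.5786 + 0.786·0.4214) = 0.031245/0.36246 = 0.0862.

Posterior P(H) ≈ 0.086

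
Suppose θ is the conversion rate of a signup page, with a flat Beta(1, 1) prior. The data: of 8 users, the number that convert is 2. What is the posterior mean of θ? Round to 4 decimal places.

The binomial likelihood is conjugate to the Beta prior: with 2 successes and 6 failures, the posterior is Beta(1+2, 1+6) = Beta(3, 7).
Posterior mean = α/(α+β) = 3/10 = 0.3000.

Posterior mean ≈ 0.3000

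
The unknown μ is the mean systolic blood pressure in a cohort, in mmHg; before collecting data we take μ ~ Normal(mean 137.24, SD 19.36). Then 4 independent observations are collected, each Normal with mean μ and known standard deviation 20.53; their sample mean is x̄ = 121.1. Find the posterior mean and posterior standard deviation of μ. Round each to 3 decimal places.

Posterior mean ≈ 124.642; posterior SD ≈ 9.069

Prior precision 1/τ₀² = 1/19.36² = 0.00266802; data precision n/σ² = 4/20.53² = 0.00949035.
Posterior precision = 0.00266802 + 0.00949035 = 0.0121584, giving posterior SD = 1/√0.0121584 = 9.069.
Posterior mean = (0.00266802·137.24 + 0.00949035·121.1) / 0.0121584 = 124.642.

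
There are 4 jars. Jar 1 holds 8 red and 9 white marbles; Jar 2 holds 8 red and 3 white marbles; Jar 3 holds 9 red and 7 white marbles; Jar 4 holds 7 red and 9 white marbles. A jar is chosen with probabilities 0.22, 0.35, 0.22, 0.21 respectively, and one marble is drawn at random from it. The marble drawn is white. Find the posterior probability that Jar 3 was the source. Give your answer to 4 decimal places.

Posterior probability ≈ 0.2258

Tabulate prior·likelihood by source: [1] prior 0.22, lik 0.5294, product 0.1165; [2] prior 0.35, lik 0.2727, product 0.09545; [3] prior 0.22, lik 0.4375, product 0.09625; [4] prior 0.21, lik 0.5625, product 0.1181.
Normalizing constant = 0.42630; the posterior for Jar 3 is its product over the sum, 0.09625/0.42630 = 0.2258.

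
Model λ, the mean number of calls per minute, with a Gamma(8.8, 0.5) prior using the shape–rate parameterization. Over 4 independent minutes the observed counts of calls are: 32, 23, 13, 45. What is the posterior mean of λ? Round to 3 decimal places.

Total count ∑xᵢ = 113 over n = 4 minutes.
Gamma is conjugate to the Poisson likelihood: posterior is Gamma(shape = 8.8+113 = 121.8, rate = 0.5+4 = 4.5).
Posterior mean = shape/rate = 121.8/4.5 = 27.067.

Posterior mean ≈ 27.067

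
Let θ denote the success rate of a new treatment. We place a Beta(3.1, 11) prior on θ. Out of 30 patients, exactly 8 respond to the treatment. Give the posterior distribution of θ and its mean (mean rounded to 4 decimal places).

Posterior: Beta(11.1, 33); mean ≈ 0.2517

Observing 8 successes and 22 failures updates Beta(3.1, 11) by adding the success and failure counts to the two shape parameters: α = 3.1+8 = 11.1, β = 11+22 = 33.
Posterior mean = α/(α+β) = 11.1/44.1 = 0.2517.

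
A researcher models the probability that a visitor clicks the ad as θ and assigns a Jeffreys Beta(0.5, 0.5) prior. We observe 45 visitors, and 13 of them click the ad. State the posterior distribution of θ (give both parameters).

The binomial likelihood is conjugate to the Beta prior: with 13 successes and 32 failures, the posterior is Beta(0.5+13, 0.5+32) = Beta(13.5, 32.5).

Posterior: Beta(13.5, 32.5)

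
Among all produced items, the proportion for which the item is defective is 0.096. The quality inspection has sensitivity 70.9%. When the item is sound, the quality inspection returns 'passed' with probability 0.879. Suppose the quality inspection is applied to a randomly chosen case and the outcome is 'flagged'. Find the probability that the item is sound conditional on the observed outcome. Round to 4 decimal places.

P(¬H | E) ≈ 0.6164

Write H for 'the item is defective'. Prior odds H:¬H = 0.096/0.904 = 0.10619. For the 'flagged' outcome, the likelihood ratio is 0.709/0.121 = 5.8595.
Posterior odds = 0.10619 × 5.8595 = 0.62225, so P(H|E) = 0.62225/(1+0.62225) = 0.3836. Then P(¬H|E) = 1 − 0.3836 = 0.6164.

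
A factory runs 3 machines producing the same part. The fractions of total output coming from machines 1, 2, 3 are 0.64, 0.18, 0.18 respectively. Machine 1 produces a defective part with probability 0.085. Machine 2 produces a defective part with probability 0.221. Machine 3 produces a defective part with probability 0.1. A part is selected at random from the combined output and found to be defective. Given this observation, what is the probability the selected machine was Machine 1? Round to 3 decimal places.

P(defective|M1) = 0.085; P(defective|M2) = 0.221; P(defective|M3) = 0.1.
Prior × likelihood for each source: 0.64·0.085=0.05440, 0.18·0.221=0.03978, 0.18·0.1=0.01800. Summing gives P(defective) = 0.11218.
P(Machine 1 | defective) = 0.05440 / 0.11218 = 0.485.

Posterior probability ≈ 0.485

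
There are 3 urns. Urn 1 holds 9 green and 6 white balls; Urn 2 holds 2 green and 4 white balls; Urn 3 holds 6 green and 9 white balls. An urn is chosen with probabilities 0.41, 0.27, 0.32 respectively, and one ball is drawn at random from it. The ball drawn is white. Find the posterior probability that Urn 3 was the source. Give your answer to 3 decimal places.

Tabulate prior·likelihood by source: [1] prior 0.41, lik 0.4, product 0.1640; [2] prior 0.27, lik 0.6667, product 0.1800; [3] prior 0.32, lik 0.6, product 0.1920.
Normalizing constant = 0.53600; the posterior for Urn 3 is its product over the sum, 0.1920/0.53600 = 0.358.

Posterior probability ≈ 0.358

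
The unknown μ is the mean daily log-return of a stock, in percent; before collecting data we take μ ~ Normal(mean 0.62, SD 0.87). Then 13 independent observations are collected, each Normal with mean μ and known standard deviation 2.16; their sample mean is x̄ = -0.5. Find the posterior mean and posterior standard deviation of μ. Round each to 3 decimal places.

Prior precision 1/τ₀² = 1/0.87² = 1.32118; data precision n/σ² = 13/2.16² = 2.78635.
Posterior precision = 1.32118 + 2.78635 = 4.10753, giving posterior SD = 1/√4.10753 = 0.493.
Posterior mean = (1.32118·0.62 + 2.78635·-0.5) / 4.10753 = -0.140.

Posterior mean ≈ -0.140; posterior SD ≈ 0.493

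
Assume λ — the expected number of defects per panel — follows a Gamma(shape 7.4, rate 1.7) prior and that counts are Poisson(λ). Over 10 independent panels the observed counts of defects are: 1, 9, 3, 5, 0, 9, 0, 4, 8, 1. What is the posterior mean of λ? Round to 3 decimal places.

Total count ∑xᵢ = 40 over n = 10 panels.
Gamma is conjugate to the Poisson likelihood: posterior is Gamma(shape = 7.4+40 = 47.4, rate = 1.7+10 = 11.7).
E[λ | data] = 47.4/11.7 = 4.051.

Posterior mean ≈ 4.051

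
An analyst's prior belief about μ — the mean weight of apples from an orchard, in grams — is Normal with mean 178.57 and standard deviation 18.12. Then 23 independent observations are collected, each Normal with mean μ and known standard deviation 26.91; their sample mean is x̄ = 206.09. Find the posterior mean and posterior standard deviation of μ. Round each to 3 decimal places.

Posterior mean ≈ 203.682; posterior SD ≈ 5.360

With known σ, the Normal prior is conjugate. Weight on the data is w = (n/σ²)/(n/σ² + 1/τ₀²) = 0.0317615/(0.0317615+0.00304568) = 0.91250.
Posterior mean = w·x̄ + (1−w)·μ₀ = 0.91250·206.09 + 0.087501·178.57 = 203.682. Posterior variance = 1/(0.0317615+0.00304568) = 28.7297, so SD = 5.360.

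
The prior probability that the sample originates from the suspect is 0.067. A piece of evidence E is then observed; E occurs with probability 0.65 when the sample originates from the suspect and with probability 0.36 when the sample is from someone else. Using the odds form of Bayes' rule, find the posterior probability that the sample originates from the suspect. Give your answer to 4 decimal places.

Posterior probability ≈ 0.1148

Prior odds = 0.067/(1−0.067) = 0.071811. In log-odds, ln(0.071811) = -2.6337.
Add log likelihood ratio: ln(1.8056) = 0.59087.
Posterior log-odds = -2.0428, so posterior odds = exp(-2.0428) = 0.12966. Converting, P(H|E) = 0.12966/1.1297 = 0.1148.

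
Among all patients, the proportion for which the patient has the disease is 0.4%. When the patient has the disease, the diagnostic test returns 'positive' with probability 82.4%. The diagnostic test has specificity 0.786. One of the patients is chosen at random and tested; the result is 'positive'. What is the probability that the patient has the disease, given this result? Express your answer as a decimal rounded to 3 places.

P(H | E) ≈ 0.015

Let H be the event that the patient has the disease. P(H) = 0.004, so P(¬H) = 0.996. With E the 'positive' result, P(E|H) = 0.824 and P(E|¬H) = 0.214.
P(E) = 0.824·0.004 + 0.214·0.996 = 0.0032960 + 0.21314 = 0.21644.
By Bayes' theorem, P(H|E) = 0.0032960 / 0.21644 = 0.015.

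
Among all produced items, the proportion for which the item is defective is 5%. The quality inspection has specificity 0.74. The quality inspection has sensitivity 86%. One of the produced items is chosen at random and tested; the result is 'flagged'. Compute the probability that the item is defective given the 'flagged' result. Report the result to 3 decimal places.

P(H | E) ≈ 0.148

Let H be the event that the item is defective. P(H) = 0.05, so P(¬H) = 0.95. With E the 'flagged' result, P(E|H) = 0.86 and P(E|¬H) = 0.26.
P(E) = 0.86·0.05 + 0.26·0.95 = 0.043000 + 0.24700 = 0.29000.
By Bayes' theorem, P(H|E) = 0.043000 / 0.29000 = 0.148.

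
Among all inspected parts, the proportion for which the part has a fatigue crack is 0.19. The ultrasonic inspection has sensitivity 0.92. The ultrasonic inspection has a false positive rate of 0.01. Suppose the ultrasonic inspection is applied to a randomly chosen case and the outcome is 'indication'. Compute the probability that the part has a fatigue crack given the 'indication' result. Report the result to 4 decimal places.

P(H | E) ≈ 0.9557

Write H for 'the part has a fatigue crack'. Prior odds H:¬H = 0.19/0.81 = 0.23457. For the 'indication' outcome, the likelihood ratio is 0.92/0.01 = 92.000.
Posterior odds = 0.23457 × 92.000 = 21.580, so P(H|E) = 21.580/(1+21.580) = 0.9557.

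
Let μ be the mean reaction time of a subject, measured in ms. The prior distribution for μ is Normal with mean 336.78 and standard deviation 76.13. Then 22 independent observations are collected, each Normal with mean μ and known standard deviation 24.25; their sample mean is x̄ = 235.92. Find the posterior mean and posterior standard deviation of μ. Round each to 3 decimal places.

With known σ, the Normal prior is conjugate. Weight on the data is w = (n/σ²)/(n/σ² + 1/τ₀²) = 0.0374110/(0.0374110+0.00017254) = 0.99541.
Posterior mean = w·x̄ + (1−w)·μ₀ = 0.99541·235.92 + 0.0045908·336.78 = 236.383. Posterior variance = 1/(0.0374110+0.00017254) = 26.6074, so SD = 5.158.

Posterior mean ≈ 236.383; posterior SD ≈ 5.158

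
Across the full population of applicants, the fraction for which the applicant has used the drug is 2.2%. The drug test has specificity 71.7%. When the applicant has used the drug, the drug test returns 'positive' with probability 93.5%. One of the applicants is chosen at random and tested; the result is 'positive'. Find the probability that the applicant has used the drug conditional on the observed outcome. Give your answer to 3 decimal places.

Let H be the event that the applicant has used the drug. P(H) = 0.022, so P(¬H) = 0.978. With E the 'positive' result, P(E|H) = 0.935 and P(E|¬H) = 0.283.
P(E) = 0.935·0.022 + 0.283·0.978 = 0.020570 + 0.27677 = 0.29734.
By Bayes' theorem, P(H|E) = 0.020570 / 0.29734 = 0.069.

P(H | E) ≈ 0.069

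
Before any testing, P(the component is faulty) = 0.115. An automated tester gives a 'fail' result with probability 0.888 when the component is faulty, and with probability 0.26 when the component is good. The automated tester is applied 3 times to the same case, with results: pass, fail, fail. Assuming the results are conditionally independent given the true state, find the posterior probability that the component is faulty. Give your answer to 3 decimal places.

Posterior P(H) ≈ 0.187

With H the event that the component is faulty, the joint likelihood of the observed sequence is P(data|H) = 0.112·0.888·0.888 = 0.088317 and P(data|¬H) = 0.74·0.26·0.26 = 0.050024.
Bayes: P(H|data) = 0.115·0.088317 / (0.115·0.088317 + 0.885·0.050024) = 0.010156/0.054428 = 0.1866.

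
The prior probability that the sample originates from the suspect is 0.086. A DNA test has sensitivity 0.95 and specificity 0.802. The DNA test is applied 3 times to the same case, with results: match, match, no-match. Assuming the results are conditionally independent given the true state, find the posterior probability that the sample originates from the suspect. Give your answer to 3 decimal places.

With H the event that the sample originates from the suspect, the joint likelihood of the observed sequence is P(data|H) = 0.95·0.95·0.05 = 0.045125 and P(data|¬H) = 0.198·0.198·0.802 = 0.031442.
Bayes: P(H|data) = 0.086·0.045125 / (0.086·0.045125 + 0.914·0.031442) = 0.0038807/0.032618 = 0.1190.

Posterior P(H) ≈ 0.119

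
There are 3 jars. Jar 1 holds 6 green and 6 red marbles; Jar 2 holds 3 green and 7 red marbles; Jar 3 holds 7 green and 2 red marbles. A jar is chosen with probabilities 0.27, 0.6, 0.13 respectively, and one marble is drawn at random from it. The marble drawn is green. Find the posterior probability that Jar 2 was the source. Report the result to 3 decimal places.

Tabulate prior·likelihood by source: [1] prior 0.27, lik 0.5, product 0.1350; [2] prior 0.6, lik 0.3, product 0.1800; [3] prior 0.13, lik 0.7778, product 0.1011.
Normalizing constant = 0.41611; the posterior for Jar 2 is its product over the sum, 0.1800/0.41611 = 0.433.

Posterior probability ≈ 0.433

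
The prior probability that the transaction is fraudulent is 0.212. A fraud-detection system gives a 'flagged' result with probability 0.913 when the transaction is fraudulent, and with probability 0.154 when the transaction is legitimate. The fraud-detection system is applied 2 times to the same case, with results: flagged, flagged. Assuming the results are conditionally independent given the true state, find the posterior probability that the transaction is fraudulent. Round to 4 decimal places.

With H the event that the transaction is fraudulent, the joint likelihood of the observed sequence is P(data|H) = 0.913·0.913 = 0.83357 and P(data|¬H) = 0.154·0.154 = 0.023716.
Bayes: P(H|data) = 0.212·0.83357 / (0.212·0.83357 + 0.788·0.023716) = 0.17672/0.19540 = 0.9044.

Posterior P(H) ≈ 0.9044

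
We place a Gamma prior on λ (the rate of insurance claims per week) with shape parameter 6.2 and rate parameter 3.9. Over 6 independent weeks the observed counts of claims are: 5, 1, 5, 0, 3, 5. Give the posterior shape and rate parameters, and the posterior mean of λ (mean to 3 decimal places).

Posterior: Gamma(shape=25.2, rate=9.9); mean ≈ 2.545

The Poisson likelihood adds the total count to the shape and the number of exposure periods to the rate. Here ∑xᵢ = 19 and n = 6, so shape 6.2→25.2 and rate 3.9→9.9.
Posterior mean = shape/rate = 25.2/9.9 = 2.545.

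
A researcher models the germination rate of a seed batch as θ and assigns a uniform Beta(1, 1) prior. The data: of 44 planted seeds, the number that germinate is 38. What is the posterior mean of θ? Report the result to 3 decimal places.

Posterior mean ≈ 0.848

The binomial likelihood is conjugate to the Beta prior: with 38 successes and 6 failures, the posterior is Beta(1+38, 1+6) = Beta(39, 7).
Posterior mean = α/(α+β) = 39/46 = 0.848.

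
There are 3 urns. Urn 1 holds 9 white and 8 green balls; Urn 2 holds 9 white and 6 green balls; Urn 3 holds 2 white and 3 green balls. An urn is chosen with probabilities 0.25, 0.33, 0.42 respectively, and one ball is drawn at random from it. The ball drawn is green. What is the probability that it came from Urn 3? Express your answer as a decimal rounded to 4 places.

Posterior probability ≈ 0.5023

Tabulate prior·likelihood by source: [1] prior 0.25, lik 0.4706, product 0.1176; [2] prior 0.33, lik 0.4, product 0.1320; [3] prior 0.42, lik 0.6, product 0.2520.
Normalizing constant = 0.50165; the posterior for Urn 3 is its product over the sum, 0.2520/0.50165 = 0.5023.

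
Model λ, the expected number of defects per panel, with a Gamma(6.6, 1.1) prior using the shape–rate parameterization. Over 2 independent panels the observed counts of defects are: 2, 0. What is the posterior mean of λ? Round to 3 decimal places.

Posterior mean ≈ 2.774

The Poisson likelihood adds the total count to the shape and the number of exposure periods to the rate. Here ∑xᵢ = 2 and n = 2, so shape 6.6→8.6 and rate 1.1→3.1.
E[λ | data] = 8.6/3.1 = 2.774.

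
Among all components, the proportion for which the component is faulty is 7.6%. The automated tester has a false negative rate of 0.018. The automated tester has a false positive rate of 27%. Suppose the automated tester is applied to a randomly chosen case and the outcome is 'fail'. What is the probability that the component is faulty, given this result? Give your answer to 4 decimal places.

P(H | E) ≈ 0.2303

Write H for 'the component is faulty'. Prior odds H:¬H = 0.076/0.924 = 0.082251. For the 'fail' outcome, the likelihood ratio is 0.982/0.27 = 3.6370.
Posterior odds = 0.082251 × 3.6370 = 0.29915, so P(H|E) = 0.29915/(1+0.29915) = 0.2303.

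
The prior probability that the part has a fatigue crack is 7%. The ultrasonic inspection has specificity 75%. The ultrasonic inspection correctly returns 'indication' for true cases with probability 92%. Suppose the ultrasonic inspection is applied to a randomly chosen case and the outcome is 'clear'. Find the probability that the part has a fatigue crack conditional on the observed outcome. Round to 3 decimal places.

Write H for 'the part has a fatigue crack'. Prior odds H:¬H = 0.07/0.93 = 0.075269. For the 'clear' outcome, the likelihood ratio is 0.08/0.75 = 0.10667.
Posterior odds = 0.075269 × 0.10667 = 0.0080287, so P(H|E) = 0.0080287/(1+0.0080287) = 0.008.

P(H | E) ≈ 0.008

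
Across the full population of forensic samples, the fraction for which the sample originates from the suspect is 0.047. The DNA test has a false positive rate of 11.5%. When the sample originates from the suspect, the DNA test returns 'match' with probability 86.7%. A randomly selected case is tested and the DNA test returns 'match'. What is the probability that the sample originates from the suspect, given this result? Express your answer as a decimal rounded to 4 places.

Let H be the event that the sample originates from the suspect. P(H) = 0.047, so P(¬H) = 0.953. With E the 'match' result, P(E|H) = 0.867 and P(E|¬H) = 0.115.
P(E) = 0.867·0.047 + 0.115·0.953 = 0.040749 + 0.10959 = 0.15034.
By Bayes' theorem, P(H|E) = 0.040749 / 0.15034 = 0.2710.

P(H | E) ≈ 0.2710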